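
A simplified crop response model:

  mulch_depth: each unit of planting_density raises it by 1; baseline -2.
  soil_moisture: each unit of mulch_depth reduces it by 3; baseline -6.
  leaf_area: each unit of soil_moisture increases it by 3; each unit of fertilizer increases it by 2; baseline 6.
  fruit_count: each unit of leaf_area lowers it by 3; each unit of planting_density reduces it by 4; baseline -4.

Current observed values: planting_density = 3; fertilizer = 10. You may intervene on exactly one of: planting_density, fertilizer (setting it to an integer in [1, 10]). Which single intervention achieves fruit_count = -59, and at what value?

set planting_density = 1

Intervening on planting_density: with other inputs at their observed values, fruit_count = 23*planting_density - 82. Solving for -59 gives planting_density = 1, within [1, 10].
Intervening on fertilizer: fruit_count = -6*fertilizer + 47. Reaching -59 requires fertilizer = 53/3, not an integer.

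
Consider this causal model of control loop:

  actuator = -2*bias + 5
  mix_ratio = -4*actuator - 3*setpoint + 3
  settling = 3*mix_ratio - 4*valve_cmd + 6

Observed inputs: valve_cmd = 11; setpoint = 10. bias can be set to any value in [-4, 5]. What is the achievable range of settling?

-275 to -59

Substituting into the mix_ratio equation gives mix_ratio = 8*bias - 47.
So settling = 24*bias - 179.
Linear in bias, so extremes are at the endpoints: bias = -4 gives settling = -275; bias = 5 gives settling = -59.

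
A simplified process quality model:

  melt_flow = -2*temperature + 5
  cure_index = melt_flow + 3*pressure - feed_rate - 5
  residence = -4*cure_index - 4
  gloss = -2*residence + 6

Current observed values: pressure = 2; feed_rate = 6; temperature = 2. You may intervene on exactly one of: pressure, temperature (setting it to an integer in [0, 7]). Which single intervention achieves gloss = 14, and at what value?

Intervening on pressure: gloss = 24*pressure - 66. Reaching 14 requires pressure = 10/3, not an integer.
Intervening on temperature: with other inputs at their observed values, gloss = -16*temperature + 14. Solving for 14 gives temperature = 0, within [0, 7].

set temperature = 0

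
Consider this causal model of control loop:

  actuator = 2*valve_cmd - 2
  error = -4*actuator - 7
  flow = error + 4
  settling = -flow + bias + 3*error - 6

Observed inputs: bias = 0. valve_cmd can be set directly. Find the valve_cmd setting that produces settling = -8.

valve_cmd = 0

Substituting into the error equation gives error = -8*valve_cmd + 1.
Substituting into the flow equation gives flow = -8*valve_cmd + 5.
Substituting into the settling equation gives settling = -16*valve_cmd - 8.
Solve -16*valve_cmd - 8 = -8: valve_cmd = (-8 + 8) / -16 = 0.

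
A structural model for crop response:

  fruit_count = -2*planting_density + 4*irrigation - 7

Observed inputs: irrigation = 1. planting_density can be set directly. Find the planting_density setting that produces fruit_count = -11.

planting_density = 4

Substituting into the fruit_count equation gives fruit_count = -2*planting_density - 3.
Solve -2*planting_density - 3 = -11: planting_density = (-11 + 3) / -2 = 4.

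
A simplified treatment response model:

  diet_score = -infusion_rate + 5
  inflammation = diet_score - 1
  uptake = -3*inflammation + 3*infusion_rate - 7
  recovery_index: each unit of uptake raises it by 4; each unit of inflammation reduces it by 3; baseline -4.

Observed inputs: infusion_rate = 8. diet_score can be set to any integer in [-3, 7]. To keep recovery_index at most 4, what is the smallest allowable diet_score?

diet_score = 5

Intervening on diet_score fixes its value directly, overriding its dependence on infusion_rate.
Substituting into the uptake equation gives uptake = -3*diet_score + 20.
So recovery_index = -15*diet_score + 79.
Require -15*diet_score + 79 ≤ 4, so diet_score ≥ 5.
The smallest integer in [-3, 7] satisfying this is 5.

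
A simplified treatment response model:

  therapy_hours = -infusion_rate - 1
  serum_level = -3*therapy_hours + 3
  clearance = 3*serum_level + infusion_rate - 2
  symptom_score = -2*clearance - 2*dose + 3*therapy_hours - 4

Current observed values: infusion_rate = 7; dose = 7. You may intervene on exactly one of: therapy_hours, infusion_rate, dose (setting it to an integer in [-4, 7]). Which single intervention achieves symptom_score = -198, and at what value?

Intervening on therapy_hours: symptom_score = 21*therapy_hours - 46. Reaching -198 requires therapy_hours = -152/21, not an integer.
Intervening on infusion_rate: symptom_score = -23*infusion_rate - 53. Reaching -198 requires infusion_rate = 145/23, not an integer.
Intervening on dose: with other inputs at their observed values, symptom_score = -2*dose - 200. Solving for -198 gives dose = -1, within [-4, 7].

set dose = -1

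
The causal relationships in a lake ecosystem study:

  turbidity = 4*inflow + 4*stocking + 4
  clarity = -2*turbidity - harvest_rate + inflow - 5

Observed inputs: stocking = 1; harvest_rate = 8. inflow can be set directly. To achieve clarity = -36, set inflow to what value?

inflow = 1

Substituting into the turbidity equation gives turbidity = 4*inflow + 8.
Substituting into the clarity equation gives clarity = -7*inflow - 29.
Solve -7*inflow - 29 = -36: inflow = (-36 + 29) / -7 = 1.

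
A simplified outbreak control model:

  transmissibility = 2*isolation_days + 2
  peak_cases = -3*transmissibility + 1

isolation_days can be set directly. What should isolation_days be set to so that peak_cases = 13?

Substituting into the peak_cases equation gives peak_cases = -6*isolation_days - 5.
Solve -6*isolation_days - 5 = 13: isolation_days = (13 + 5) / -6 = -3.

isolation_days = -3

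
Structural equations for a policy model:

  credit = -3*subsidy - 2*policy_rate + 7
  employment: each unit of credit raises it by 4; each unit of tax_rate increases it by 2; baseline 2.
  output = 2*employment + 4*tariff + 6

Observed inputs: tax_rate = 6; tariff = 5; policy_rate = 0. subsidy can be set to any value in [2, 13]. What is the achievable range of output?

Substituting into the credit equation gives credit = -3*subsidy + 7.
Substituting into the employment equation gives employment = -12*subsidy + 42.
Substituting into the output equation gives output = -24*subsidy + 110.
Linear in subsidy, so extremes are at the endpoints: subsidy = 2 gives output = 62; subsidy = 13 gives output = -202.

-202 to 62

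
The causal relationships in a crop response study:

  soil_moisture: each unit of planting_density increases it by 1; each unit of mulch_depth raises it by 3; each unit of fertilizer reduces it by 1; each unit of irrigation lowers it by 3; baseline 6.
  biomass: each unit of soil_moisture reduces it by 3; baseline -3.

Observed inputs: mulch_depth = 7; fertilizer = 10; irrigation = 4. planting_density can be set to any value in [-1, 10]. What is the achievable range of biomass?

-48 to -15

Substituting into the soil_moisture equation gives soil_moisture = planting_density + 5.
So biomass = -3*planting_density - 18.
Linear in planting_density, so extremes are at the endpoints: planting_density = -1 gives biomass = -15; planting_density = 10 gives biomass = -48.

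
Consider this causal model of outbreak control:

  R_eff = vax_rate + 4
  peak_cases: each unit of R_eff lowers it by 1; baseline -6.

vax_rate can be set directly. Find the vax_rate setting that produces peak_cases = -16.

Substituting into the peak_cases equation gives peak_cases = -vax_rate - 10.
Solve -vax_rate - 10 = -16: vax_rate = (-16 + 10) / -1 = 6.

vax_rate = 6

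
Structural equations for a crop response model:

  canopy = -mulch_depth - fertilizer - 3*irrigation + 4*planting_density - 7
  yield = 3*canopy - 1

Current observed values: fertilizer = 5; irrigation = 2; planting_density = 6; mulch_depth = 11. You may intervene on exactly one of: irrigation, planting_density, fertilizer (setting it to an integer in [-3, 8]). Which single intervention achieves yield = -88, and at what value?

set planting_density = 0

Intervening on irrigation: yield = -9*irrigation + 2. Reaching -88 requires irrigation = 10, outside [-3, 8].
Intervening on planting_density: with other inputs at their observed values, yield = 12*planting_density - 88. Solving for -88 gives planting_density = 0, within [-3, 8].
Intervening on fertilizer: yield = -3*fertilizer - 1. Reaching -88 requires fertilizer = 29, outside [-3, 8].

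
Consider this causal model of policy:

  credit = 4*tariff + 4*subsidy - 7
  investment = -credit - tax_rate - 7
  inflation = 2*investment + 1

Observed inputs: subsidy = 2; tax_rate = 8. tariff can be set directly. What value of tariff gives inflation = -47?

tariff = 2

Substituting into the credit equation gives credit = 4*tariff + 1.
investment becomes -4*tariff - 16.
Substituting into the inflation equation gives inflation = -8*tariff - 31.
Solve -8*tariff - 31 = -47: tariff = (-47 + 31) / -8 = 2.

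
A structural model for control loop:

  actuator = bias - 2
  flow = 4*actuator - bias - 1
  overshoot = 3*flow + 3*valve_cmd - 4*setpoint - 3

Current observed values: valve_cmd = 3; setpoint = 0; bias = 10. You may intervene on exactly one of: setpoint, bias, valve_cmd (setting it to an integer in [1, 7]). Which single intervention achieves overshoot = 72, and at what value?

Intervening on setpoint: overshoot = -4*setpoint + 69. Reaching 72 requires setpoint = -3/4, not an integer.
Intervening on bias: overshoot = 9*bias - 21. Reaching 72 requires bias = 31/3, not an integer.
Intervening on valve_cmd: with other inputs at their observed values, overshoot = 3*valve_cmd + 60. Solving for 72 gives valve_cmd = 4, within [1, 7].

set valve_cmd = 4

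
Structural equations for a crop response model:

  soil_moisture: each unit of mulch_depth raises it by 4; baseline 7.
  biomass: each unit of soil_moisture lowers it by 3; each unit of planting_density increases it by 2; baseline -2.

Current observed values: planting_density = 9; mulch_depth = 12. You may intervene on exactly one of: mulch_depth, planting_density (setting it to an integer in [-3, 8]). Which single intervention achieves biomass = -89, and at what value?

Intervening on mulch_depth: with other inputs at their observed values, biomass = -12*mulch_depth - 5. Solving for -89 gives mulch_depth = 7, within [-3, 8].
Intervening on planting_density: biomass = 2*planting_density - 167. Reaching -89 requires planting_density = 39, outside [-3, 8].

set mulch_depth = 7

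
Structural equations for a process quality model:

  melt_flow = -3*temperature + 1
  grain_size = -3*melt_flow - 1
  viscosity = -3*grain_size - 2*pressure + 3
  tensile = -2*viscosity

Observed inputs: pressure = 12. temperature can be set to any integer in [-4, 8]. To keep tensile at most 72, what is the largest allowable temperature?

temperature = 1

Substituting into the grain_size equation gives grain_size = 9*temperature - 4.
Substituting into the viscosity equation gives viscosity = -27*temperature - 9.
Substituting into the tensile equation gives tensile = 54*temperature + 18.
Require 54*temperature + 18 ≤ 72, so temperature ≤ 1.
The largest integer in [-4, 8] satisfying this is 1.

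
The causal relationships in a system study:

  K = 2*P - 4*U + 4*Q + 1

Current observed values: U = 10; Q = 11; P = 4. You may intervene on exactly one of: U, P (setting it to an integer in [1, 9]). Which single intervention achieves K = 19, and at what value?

set P = 7

Intervening on U: K = -4*U + 53. Reaching 19 requires U = 17/2, not an integer.
Intervening on P: with other inputs at their observed values, K = 2*P + 5. Solving for 19 gives P = 7, within [1, 9].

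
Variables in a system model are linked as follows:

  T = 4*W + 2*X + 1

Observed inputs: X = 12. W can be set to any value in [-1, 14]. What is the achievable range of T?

Substituting into the T equation gives T = 4*W + 25.
Linear in W, so extremes are at the endpoints: W = -1 gives T = 21; W = 14 gives T = 81.

21 to 81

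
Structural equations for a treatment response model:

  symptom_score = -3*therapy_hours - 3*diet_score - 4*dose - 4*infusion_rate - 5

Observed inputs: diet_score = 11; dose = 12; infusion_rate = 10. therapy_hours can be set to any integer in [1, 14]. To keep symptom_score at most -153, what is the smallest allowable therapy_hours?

Substituting into the symptom_score equation gives symptom_score = -3*therapy_hours - 126.
Require -3*therapy_hours - 126 ≤ -153, so therapy_hours ≥ 9.
The smallest integer in [1, 14] satisfying this is 9.

therapy_hours = 9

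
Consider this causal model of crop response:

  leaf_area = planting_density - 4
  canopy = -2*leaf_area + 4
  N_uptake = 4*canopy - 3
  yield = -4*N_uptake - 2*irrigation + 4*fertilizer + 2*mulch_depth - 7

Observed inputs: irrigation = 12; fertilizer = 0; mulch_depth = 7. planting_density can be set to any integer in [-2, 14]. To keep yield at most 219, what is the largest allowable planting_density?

Substituting into the canopy equation gives canopy = -2*planting_density + 12.
Substituting into the N_uptake equation gives N_uptake = -8*planting_density + 45.
yield becomes 32*planting_density - 197.
Require 32*planting_density - 197 ≤ 219, so planting_density ≤ 13.
The largest integer in [-2, 14] satisfying this is 13.

planting_density = 13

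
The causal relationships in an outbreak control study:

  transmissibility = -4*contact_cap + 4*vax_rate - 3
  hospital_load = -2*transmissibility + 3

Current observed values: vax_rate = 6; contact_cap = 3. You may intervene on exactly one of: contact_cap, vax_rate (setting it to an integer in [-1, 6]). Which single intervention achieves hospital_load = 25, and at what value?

Intervening on contact_cap: hospital_load = 8*contact_cap - 39. Reaching 25 requires contact_cap = 8, outside [-1, 6].
Intervening on vax_rate: with other inputs at their observed values, hospital_load = -8*vax_rate + 33. Solving for 25 gives vax_rate = 1, within [-1, 6].

set vax_rate = 1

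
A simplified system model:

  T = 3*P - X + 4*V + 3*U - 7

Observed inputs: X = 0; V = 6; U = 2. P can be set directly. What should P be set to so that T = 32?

P = 3

Substituting into the T equation gives T = 3*P + 23.
Solve 3*P + 23 = 32: P = (32 - 23) / 3 = 3.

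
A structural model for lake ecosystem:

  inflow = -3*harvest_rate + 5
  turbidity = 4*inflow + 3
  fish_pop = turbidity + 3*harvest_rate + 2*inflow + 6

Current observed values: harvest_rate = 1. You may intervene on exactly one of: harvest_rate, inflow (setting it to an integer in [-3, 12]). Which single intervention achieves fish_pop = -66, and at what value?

Intervening on harvest_rate: with other inputs at their observed values, fish_pop = -15*harvest_rate + 39. Solving for -66 gives harvest_rate = 7, within [-3, 12].
Intervening on inflow: fish_pop = 6*inflow + 12. Reaching -66 requires inflow = -13, outside [-3, 12].

set harvest_rate = 7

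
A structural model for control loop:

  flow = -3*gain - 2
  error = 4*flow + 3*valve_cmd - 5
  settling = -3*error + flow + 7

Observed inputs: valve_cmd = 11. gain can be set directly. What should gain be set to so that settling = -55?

Substituting into the error equation gives error = -12*gain + 20.
So settling = 33*gain - 55.
Solve 33*gain - 55 = -55: gain = (-55 + 55) / 33 = 0.

gain = 0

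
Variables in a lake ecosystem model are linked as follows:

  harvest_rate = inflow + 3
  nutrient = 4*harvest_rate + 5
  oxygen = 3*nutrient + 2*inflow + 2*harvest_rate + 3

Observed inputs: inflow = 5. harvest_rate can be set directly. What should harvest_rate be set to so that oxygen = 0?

Intervening on harvest_rate fixes its value directly, overriding its dependence on inflow.
Substituting into the oxygen equation gives oxygen = 14*harvest_rate + 28.
Solve 14*harvest_rate + 28 = 0: harvest_rate = (0 - 28) / 14 = -2.

harvest_rate = -2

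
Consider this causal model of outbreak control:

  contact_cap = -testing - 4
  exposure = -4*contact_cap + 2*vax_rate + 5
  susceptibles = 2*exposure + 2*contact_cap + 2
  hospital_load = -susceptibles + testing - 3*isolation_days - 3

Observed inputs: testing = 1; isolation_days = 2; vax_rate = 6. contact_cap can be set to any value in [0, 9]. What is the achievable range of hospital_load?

-44 to 10

Intervening on contact_cap fixes its value directly, overriding its dependence on testing.
Substituting into the exposure equation gives exposure = -4*contact_cap + 17.
So susceptibles = -6*contact_cap + 36.
So hospital_load = 6*contact_cap - 44.
Linear in contact_cap, so extremes are at the endpoints: contact_cap = 0 gives hospital_load = -44; contact_cap = 9 gives hospital_load = 10.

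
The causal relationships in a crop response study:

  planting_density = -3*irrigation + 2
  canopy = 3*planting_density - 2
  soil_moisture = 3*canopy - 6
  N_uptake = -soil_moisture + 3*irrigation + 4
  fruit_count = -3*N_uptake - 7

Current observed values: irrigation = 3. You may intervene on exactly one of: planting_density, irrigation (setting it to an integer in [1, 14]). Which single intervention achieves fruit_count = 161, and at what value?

set planting_density = 9

Intervening on planting_density: with other inputs at their observed values, fruit_count = 27*planting_density - 82. Solving for 161 gives planting_density = 9, within [1, 14].
Intervening on irrigation: fruit_count = -90*irrigation - 1. Reaching 161 requires irrigation = -9/5, not an integer.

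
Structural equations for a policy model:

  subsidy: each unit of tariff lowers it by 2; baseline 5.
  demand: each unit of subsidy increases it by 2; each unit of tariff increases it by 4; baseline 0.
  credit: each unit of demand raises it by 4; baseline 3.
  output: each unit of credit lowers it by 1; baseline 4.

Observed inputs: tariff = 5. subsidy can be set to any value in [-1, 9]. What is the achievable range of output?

-151 to -71

Intervening on subsidy fixes its value directly, overriding its dependence on tariff.
Substituting into the demand equation gives demand = 2*subsidy + 20.
credit becomes 8*subsidy + 83.
Substituting into the output equation gives output = -8*subsidy - 79.
Linear in subsidy, so extremes are at the endpoints: subsidy = -1 gives output = -71; subsidy = 9 gives output = -151.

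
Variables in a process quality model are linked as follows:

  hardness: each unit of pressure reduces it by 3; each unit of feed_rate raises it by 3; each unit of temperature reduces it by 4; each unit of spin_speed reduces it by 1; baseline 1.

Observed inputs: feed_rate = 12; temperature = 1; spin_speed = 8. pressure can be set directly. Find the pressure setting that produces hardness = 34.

Substituting into the hardness equation gives hardness = -3*pressure + 25.
Solve -3*pressure + 25 = 34: pressure = (34 - 25) / -3 = -3.

pressure = -3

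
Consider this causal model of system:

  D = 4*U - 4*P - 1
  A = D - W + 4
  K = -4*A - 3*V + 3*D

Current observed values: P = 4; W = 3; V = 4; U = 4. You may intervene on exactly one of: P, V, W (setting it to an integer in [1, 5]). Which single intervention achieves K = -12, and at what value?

set V = 3

Intervening on P: K = 4*P - 31. Reaching -12 requires P = 19/4, not an integer.
Intervening on V: with other inputs at their observed values, K = -3*V - 3. Solving for -12 gives V = 3, within [1, 5].
Intervening on W: K = 4*W - 27. Reaching -12 requires W = 15/4, not an integer.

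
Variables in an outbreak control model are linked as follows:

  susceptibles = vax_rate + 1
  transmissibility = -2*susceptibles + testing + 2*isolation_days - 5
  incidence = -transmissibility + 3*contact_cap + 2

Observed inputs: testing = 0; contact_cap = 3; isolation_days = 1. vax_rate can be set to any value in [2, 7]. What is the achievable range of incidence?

Substituting into the transmissibility equation gives transmissibility = -2*vax_rate - 5.
This gives incidence = 2*vax_rate + 16.
Linear in vax_rate, so extremes are at the endpoints: vax_rate = 2 gives incidence = 20; vax_rate = 7 gives incidence = 30.

20 to 30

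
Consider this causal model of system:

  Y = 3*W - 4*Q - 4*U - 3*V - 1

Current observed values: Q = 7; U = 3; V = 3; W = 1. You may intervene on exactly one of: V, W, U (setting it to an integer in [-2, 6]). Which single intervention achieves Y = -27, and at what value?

set U = -2

Intervening on V: Y = -3*V - 38. Reaching -27 requires V = -11/3, not an integer.
Intervening on W: Y = 3*W - 50. Reaching -27 requires W = 23/3, not an integer.
Intervening on U: with other inputs at their observed values, Y = -4*U - 35. Solving for -27 gives U = -2, within [-2, 6].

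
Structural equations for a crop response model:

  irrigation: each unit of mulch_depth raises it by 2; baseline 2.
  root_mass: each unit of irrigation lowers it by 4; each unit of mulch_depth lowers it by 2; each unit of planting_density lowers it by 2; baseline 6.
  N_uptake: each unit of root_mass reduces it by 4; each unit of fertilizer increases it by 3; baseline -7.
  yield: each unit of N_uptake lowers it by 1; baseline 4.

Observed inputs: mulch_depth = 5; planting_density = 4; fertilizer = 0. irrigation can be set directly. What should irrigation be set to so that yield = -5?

Intervening on irrigation fixes its value directly, overriding its dependence on mulch_depth.
Substituting into the root_mass equation gives root_mass = -4*irrigation - 12.
Substituting into the N_uptake equation gives N_uptake = 16*irrigation + 41.
Substituting into the yield equation gives yield = -16*irrigation - 37.
Solve -16*irrigation - 37 = -5: irrigation = (-5 + 37) / -16 = -2.

irrigation = -2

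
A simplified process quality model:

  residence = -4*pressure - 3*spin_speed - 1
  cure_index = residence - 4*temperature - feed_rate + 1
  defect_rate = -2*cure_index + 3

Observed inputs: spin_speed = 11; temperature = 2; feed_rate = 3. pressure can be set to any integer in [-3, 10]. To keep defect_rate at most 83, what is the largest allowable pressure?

pressure = -1

Substituting into the residence equation gives residence = -4*pressure - 34.
So cure_index = -4*pressure - 44.
This gives defect_rate = 8*pressure + 91.
Require 8*pressure + 91 ≤ 83, so pressure ≤ -1.
The largest integer in [-3, 10] satisfying this is -1.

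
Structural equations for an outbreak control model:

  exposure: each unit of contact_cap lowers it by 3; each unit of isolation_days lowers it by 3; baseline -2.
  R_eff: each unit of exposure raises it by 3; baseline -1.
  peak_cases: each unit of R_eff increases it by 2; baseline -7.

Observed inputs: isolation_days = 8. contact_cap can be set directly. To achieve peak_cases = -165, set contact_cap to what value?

contact_cap = 0

Substituting into the exposure equation gives exposure = -3*contact_cap - 26.
Substituting into the R_eff equation gives R_eff = -9*contact_cap - 79.
Substituting into the peak_cases equation gives peak_cases = -18*contact_cap - 165.
Solve -18*contact_cap - 165 = -165: contact_cap = (-165 + 165) / -18 = 0.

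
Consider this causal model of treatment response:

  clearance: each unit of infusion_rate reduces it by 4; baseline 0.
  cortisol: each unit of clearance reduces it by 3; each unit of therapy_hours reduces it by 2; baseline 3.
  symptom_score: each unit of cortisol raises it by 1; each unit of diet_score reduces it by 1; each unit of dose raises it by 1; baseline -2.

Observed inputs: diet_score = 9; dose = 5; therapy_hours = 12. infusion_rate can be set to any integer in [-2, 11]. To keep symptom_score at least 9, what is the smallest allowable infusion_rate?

Substituting into the cortisol equation gives cortisol = 12*infusion_rate - 21.
Substituting into the symptom_score equation gives symptom_score = 12*infusion_rate - 27.
Require 12*infusion_rate - 27 ≥ 9, so infusion_rate ≥ 3.
The smallest integer in [-2, 11] satisfying this is 3.

infusion_rate = 3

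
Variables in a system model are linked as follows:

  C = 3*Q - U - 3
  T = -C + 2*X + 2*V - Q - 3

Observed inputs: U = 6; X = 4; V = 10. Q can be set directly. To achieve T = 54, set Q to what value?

Substituting into the C equation gives C = 3*Q - 9.
Substituting into the T equation gives T = -4*Q + 34.
Solve -4*Q + 34 = 54: Q = (54 - 34) / -4 = -5.

Q = -5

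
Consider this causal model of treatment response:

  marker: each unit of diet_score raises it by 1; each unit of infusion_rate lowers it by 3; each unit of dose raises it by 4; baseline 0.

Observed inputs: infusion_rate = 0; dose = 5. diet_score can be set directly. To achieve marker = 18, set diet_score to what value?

diet_score = -2

Substituting into the marker equation gives marker = diet_score + 20.
Solve diet_score + 20 = 18: diet_score = (18 - 20) / 1 = -2.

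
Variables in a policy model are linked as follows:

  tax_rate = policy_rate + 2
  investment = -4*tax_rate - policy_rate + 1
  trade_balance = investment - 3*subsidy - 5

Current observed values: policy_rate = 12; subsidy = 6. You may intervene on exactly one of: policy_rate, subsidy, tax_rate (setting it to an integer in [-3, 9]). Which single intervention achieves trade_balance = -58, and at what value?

Intervening on policy_rate: trade_balance = -5*policy_rate - 30. Reaching -58 requires policy_rate = 28/5, not an integer.
Intervening on subsidy: trade_balance = -3*subsidy - 72. Reaching -58 requires subsidy = -14/3, not an integer.
Intervening on tax_rate: with other inputs at their observed values, trade_balance = -4*tax_rate - 34. Solving for -58 gives tax_rate = 6, within [-3, 9].

set tax_rate = 6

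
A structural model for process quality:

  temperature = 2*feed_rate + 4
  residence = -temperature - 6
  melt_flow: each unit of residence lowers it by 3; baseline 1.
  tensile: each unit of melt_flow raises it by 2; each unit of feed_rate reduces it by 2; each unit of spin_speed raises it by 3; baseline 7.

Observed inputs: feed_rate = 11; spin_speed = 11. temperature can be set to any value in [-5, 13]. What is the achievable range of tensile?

26 to 134

Intervening on temperature fixes its value directly, overriding its dependence on feed_rate.
Substituting into the melt_flow equation gives melt_flow = 3*temperature + 19.
This gives tensile = 6*temperature + 56.
Linear in temperature, so extremes are at the endpoints: temperature = -5 gives tensile = 26; temperature = 13 gives tensile = 134.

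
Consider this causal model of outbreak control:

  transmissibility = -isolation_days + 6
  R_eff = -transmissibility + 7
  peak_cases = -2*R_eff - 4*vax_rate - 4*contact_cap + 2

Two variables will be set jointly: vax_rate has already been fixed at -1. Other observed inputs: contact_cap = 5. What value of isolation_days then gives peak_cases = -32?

With vax_rate held at -1:
Substituting into the R_eff equation gives R_eff = isolation_days + 1.
Substituting into the peak_cases equation gives peak_cases = -2*isolation_days - 16.
Solve -2*isolation_days - 16 = -32: isolation_days = (-32 + 16) / -2 = 8.

isolation_days = 8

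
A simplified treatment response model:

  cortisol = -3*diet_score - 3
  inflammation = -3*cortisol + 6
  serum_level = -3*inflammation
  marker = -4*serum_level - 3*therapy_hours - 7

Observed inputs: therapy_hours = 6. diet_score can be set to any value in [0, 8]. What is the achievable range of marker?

155 to 1019

Substituting into the inflammation equation gives inflammation = 9*diet_score + 15.
This gives serum_level = -27*diet_score - 45.
This gives marker = 108*diet_score + 155.
Linear in diet_score, so extremes are at the endpoints: diet_score = 0 gives marker = 155; diet_score = 8 gives marker = 1019.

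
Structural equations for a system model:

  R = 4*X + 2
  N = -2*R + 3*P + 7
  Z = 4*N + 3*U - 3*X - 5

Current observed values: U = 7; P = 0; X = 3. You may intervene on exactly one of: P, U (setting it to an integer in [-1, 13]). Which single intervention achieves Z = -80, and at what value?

Intervening on P: Z = 12*P - 77. Reaching -80 requires P = -1/4, not an integer.
Intervening on U: with other inputs at their observed values, Z = 3*U - 98. Solving for -80 gives U = 6, within [-1, 13].

set U = 6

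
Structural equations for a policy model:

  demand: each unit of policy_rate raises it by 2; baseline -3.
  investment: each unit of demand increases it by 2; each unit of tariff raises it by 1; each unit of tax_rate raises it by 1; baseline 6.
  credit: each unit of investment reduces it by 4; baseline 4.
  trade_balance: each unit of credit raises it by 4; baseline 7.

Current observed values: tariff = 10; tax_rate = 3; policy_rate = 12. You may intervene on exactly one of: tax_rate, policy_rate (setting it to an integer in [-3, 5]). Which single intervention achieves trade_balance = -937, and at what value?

Intervening on tax_rate: with other inputs at their observed values, trade_balance = -16*tax_rate - 905. Solving for -937 gives tax_rate = 2, within [-3, 5].
Intervening on policy_rate: trade_balance = -64*policy_rate - 185. Reaching -937 requires policy_rate = 47/4, not an integer.

set tax_rate = 2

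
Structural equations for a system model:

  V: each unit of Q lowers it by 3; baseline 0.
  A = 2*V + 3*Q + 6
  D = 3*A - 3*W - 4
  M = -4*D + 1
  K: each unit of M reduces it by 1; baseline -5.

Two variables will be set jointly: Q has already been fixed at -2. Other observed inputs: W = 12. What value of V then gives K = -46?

With Q held at -2:
Intervening on V fixes its value directly, overriding its dependence on Q.
Substituting into the A equation gives A = 2*V.
Substituting into the D equation gives D = 6*V - 40.
So M = -24*V + 161.
Substituting into the K equation gives K = 24*V - 166.
Solve 24*V - 166 = -46: V = (-46 + 166) / 24 = 5.

V = 5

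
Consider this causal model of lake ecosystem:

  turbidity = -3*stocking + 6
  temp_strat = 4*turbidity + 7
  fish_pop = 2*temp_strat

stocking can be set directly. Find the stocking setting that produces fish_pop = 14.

Substituting into the temp_strat equation gives temp_strat = -12*stocking + 31.
So fish_pop = -24*stocking + 62.
Solve -24*stocking + 62 = 14: stocking = (14 - 62) / -24 = 2.

stocking = 2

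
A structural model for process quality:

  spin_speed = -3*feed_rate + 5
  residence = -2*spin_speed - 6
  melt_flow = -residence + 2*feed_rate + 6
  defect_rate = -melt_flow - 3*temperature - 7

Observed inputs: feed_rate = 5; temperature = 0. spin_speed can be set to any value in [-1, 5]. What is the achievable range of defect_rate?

Intervening on spin_speed fixes its value directly, overriding its dependence on feed_rate.
Substituting into the melt_flow equation gives melt_flow = 2*spin_speed + 22.
Substituting into the defect_rate equation gives defect_rate = -2*spin_speed - 29.
Linear in spin_speed, so extremes are at the endpoints: spin_speed = -1 gives defect_rate = -27; spin_speed = 5 gives defect_rate = -39.

-39 to -27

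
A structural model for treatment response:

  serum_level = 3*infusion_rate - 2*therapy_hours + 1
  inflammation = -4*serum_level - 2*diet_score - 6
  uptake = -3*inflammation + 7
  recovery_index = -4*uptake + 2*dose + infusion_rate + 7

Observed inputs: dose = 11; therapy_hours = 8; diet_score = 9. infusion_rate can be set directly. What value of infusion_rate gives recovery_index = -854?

Substituting into the serum_level equation gives serum_level = 3*infusion_rate - 15.
Substituting into the inflammation equation gives inflammation = -12*infusion_rate + 36.
Substituting into the uptake equation gives uptake = 36*infusion_rate - 101.
Substituting into the recovery_index equation gives recovery_index = -143*infusion_rate + 433.
Solve -143*infusion_rate + 433 = -854: infusion_rate = (-854 - 433) / -143 = 9.

infusion_rate = 9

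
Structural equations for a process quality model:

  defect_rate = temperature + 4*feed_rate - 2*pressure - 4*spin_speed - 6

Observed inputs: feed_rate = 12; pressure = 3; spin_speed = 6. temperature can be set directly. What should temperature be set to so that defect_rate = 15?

Substituting into the defect_rate equation gives defect_rate = temperature + 12.
Solve temperature + 12 = 15: temperature = (15 - 12) / 1 = 3.

temperature = 3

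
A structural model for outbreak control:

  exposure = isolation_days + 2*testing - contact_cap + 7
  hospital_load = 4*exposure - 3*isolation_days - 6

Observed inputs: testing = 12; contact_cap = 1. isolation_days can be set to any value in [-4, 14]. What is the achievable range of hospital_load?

110 to 128

Substituting into the exposure equation gives exposure = isolation_days + 30.
hospital_load becomes isolation_days + 114.
Linear in isolation_days, so extremes are at the endpoints: isolation_days = -4 gives hospital_load = 110; isolation_days = 14 gives hospital_load = 128.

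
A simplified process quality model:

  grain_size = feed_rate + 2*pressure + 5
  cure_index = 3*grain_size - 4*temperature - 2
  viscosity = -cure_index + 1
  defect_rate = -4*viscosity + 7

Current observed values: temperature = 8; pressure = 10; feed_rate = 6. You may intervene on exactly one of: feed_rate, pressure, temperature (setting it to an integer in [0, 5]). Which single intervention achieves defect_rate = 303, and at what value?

Intervening on feed_rate: defect_rate = 12*feed_rate + 167. Reaching 303 requires feed_rate = 34/3, not an integer.
Intervening on pressure: defect_rate = 24*pressure - 1. Reaching 303 requires pressure = 38/3, not an integer.
Intervening on temperature: with other inputs at their observed values, defect_rate = -16*temperature + 367. Solving for 303 gives temperature = 4, within [0, 5].

set temperature = 4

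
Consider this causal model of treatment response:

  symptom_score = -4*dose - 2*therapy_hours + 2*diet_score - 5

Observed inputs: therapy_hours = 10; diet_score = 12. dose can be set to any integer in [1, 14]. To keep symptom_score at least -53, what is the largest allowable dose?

Substituting into the symptom_score equation gives symptom_score = -4*dose - 1.
Require -4*dose - 1 ≥ -53, so dose ≤ 13.
The largest integer in [1, 14] satisfying this is 13.

dose = 13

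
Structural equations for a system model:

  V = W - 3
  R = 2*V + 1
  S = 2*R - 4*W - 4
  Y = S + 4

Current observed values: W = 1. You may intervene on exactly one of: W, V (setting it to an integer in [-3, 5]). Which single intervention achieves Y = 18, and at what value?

Intervening on W: the paths from W to Y cancel (net effect zero), leaving Y = -10; 18 is unreachable this way.
Intervening on V: with other inputs at their observed values, Y = 4*V - 2. Solving for 18 gives V = 5, within [-3, 5].

set V = 5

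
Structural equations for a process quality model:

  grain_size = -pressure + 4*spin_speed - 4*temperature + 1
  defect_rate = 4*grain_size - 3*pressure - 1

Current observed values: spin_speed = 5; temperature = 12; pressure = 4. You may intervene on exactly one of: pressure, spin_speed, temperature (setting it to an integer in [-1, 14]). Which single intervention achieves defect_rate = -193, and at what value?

set pressure = 12

Intervening on pressure: with other inputs at their observed values, defect_rate = -7*pressure - 109. Solving for -193 gives pressure = 12, within [-1, 14].
Intervening on spin_speed: defect_rate = 16*spin_speed - 217. Reaching -193 requires spin_speed = 3/2, not an integer.
Intervening on temperature: defect_rate = -16*temperature + 55. Reaching -193 requires temperature = 31/2, not an integer.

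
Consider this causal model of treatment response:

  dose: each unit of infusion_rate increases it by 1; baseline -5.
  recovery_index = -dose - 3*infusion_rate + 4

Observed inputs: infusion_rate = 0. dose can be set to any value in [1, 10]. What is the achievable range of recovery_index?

Intervening on dose fixes its value directly, overriding its dependence on infusion_rate.
Substituting into the recovery_index equation gives recovery_index = -dose + 4.
Linear in dose, so extremes are at the endpoints: dose = 1 gives recovery_index = 3; dose = 10 gives recovery_index = -6.

-6 to 3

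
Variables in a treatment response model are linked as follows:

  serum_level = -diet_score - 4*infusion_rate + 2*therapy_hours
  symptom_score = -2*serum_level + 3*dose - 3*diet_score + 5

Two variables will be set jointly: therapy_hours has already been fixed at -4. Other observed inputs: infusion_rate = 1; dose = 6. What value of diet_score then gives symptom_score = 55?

diet_score = -8

With therapy_hours held at -4:
Substituting into the serum_level equation gives serum_level = -diet_score - 12.
So symptom_score = -diet_score + 47.
Solve -diet_score + 47 = 55: diet_score = (55 - 47) / -1 = -8.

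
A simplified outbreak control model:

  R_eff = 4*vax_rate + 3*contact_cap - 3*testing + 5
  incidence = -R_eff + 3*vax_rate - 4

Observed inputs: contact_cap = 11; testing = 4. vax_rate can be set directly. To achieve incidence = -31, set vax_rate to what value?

Substituting into the R_eff equation gives R_eff = 4*vax_rate + 26.
So incidence = -vax_rate - 30.
Solve -vax_rate - 30 = -31: vax_rate = (-31 + 30) / -1 = 1.

vax_rate = 1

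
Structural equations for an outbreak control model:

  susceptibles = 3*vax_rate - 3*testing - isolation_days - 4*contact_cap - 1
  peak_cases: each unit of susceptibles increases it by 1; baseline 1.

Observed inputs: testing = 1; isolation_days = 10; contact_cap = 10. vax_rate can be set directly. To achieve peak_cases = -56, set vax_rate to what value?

vax_rate = -1

Substituting into the susceptibles equation gives susceptibles = 3*vax_rate - 54.
This gives peak_cases = 3*vax_rate - 53.
Solve 3*vax_rate - 53 = -56: vax_rate = (-56 + 53) / 3 = -1.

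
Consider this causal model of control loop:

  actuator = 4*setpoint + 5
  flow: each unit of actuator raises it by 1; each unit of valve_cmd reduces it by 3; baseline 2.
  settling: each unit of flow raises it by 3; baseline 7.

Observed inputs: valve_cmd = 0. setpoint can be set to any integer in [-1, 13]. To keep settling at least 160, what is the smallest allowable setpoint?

Substituting into the flow equation gives flow = 4*setpoint + 7.
This gives settling = 12*setpoint + 28.
Require 12*setpoint + 28 ≥ 160, so setpoint ≥ 11.
The smallest integer in [-1, 13] satisfying this is 11.

setpoint = 11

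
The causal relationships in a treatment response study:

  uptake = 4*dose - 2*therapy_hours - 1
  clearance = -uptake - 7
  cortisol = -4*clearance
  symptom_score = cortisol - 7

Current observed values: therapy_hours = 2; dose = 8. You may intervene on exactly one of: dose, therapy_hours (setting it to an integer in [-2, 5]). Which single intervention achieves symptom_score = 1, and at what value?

set dose = 0

Intervening on dose: with other inputs at their observed values, symptom_score = 16*dose + 1. Solving for 1 gives dose = 0, within [-2, 5].
Intervening on therapy_hours: symptom_score = -8*therapy_hours + 145. Reaching 1 requires therapy_hours = 18, outside [-2, 5].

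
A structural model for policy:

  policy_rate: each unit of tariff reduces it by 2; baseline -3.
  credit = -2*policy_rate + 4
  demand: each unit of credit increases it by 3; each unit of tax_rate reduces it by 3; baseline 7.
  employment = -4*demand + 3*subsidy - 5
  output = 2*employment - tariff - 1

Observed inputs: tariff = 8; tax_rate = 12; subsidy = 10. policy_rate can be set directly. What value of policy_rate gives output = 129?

policy_rate = -1

Intervening on policy_rate fixes its value directly, overriding its dependence on tariff.
Substituting into the demand equation gives demand = -6*policy_rate - 17.
employment becomes 24*policy_rate + 93.
Substituting into the output equation gives output = 48*policy_rate + 177.
Solve 48*policy_rate + 177 = 129: policy_rate = (129 - 177) / 48 = -1.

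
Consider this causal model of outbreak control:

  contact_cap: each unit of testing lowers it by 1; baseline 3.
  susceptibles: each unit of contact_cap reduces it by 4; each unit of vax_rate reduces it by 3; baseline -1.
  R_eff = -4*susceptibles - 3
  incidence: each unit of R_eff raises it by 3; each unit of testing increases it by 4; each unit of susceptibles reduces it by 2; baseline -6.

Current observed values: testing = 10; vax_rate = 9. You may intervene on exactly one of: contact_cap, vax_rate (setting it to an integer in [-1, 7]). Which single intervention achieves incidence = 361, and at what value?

Intervening on contact_cap: with other inputs at their observed values, incidence = 56*contact_cap + 417. Solving for 361 gives contact_cap = -1, within [-1, 7].
Intervening on vax_rate: incidence = 42*vax_rate - 353. Reaching 361 requires vax_rate = 17, outside [-1, 7].

set contact_cap = -1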